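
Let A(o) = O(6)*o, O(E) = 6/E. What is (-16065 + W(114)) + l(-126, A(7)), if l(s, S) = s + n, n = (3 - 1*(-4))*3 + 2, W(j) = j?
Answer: -16054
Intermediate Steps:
n = 23 (n = (3 + 4)*3 + 2 = 7*3 + 2 = 21 + 2 = 23)
A(o) = o (A(o) = (6/6)*o = (6*(⅙))*o = 1*o = o)
l(s, S) = 23 + s (l(s, S) = s + 23 = 23 + s)
(-16065 + W(114)) + l(-126, A(7)) = (-16065 + 114) + (23 - 126) = -15951 - 103 = -16054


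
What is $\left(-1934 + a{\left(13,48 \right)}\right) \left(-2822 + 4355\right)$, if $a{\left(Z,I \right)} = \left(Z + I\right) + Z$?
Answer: $-2851380$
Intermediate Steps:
$a{\left(Z,I \right)} = I + 2 Z$ ($a{\left(Z,I \right)} = \left(I + Z\right) + Z = I + 2 Z$)
$\left(-1934 + a{\left(13,48 \right)}\right) \left(-2822 + 4355\right) = \left(-1934 + \left(48 + 2 \cdot 13\right)\right) \left(-2822 + 4355\right) = \left(-1934 + \left(48 + 26\right)\right) 1533 = \left(-1934 + 74\right) 1533 = \left(-1860\right) 1533 = -2851380$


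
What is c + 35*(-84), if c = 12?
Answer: -2928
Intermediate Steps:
c + 35*(-84) = 12 + 35*(-84) = 12 - 2940 = -2928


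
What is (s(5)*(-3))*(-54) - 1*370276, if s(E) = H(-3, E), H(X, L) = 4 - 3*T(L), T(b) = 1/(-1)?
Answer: -369142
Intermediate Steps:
T(b) = -1
H(X, L) = 7 (H(X, L) = 4 - 3*(-1) = 4 + 3 = 7)
s(E) = 7
(s(5)*(-3))*(-54) - 1*370276 = (7*(-3))*(-54) - 1*370276 = -21*(-54) - 370276 = 1134 - 370276 = -369142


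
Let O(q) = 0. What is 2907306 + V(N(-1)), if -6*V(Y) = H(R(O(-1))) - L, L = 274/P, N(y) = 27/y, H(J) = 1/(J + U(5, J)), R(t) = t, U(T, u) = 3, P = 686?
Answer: 8974853656/3087 ≈ 2.9073e+6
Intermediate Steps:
H(J) = 1/(3 + J) (H(J) = 1/(J + 3) = 1/(3 + J))
L = 137/343 (L = 274/686 = 274*(1/686) = 137/343 ≈ 0.39942)
V(Y) = 34/3087 (V(Y) = -(1/(3 + 0) - 1*137/343)/6 = -(1/3 - 137/343)/6 = -(⅓ - 137/343)/6 = -⅙*(-68/1029) = 34/3087)
2907306 + V(N(-1)) = 2907306 + 34/3087 = 8974853656/3087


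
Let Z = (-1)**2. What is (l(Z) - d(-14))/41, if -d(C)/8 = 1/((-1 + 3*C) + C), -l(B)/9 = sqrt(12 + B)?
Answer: -8/2337 - 9*sqrt(13)/41 ≈ -0.79489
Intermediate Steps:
Z = 1
l(B) = -9*sqrt(12 + B)
d(C) = -8/(-1 + 4*C) (d(C) = -8/((-1 + 3*C) + C) = -8/(-1 + 4*C))
(l(Z) - d(-14))/41 = (-9*sqrt(12 + 1) - (-8)/(-1 + 4*(-14)))/41 = (-9*sqrt(13) - (-8)/(-1 - 56))*(1/41) = (-9*sqrt(13) - (-8)/(-57))*(1/41) = (-9*sqrt(13) - (-8)*(-1)/57)*(1/41) = (-9*sqrt(13) - 1*8/57)*(1/41) = (-9*sqrt(13) - 8/57)*(1/41) = (-8/57 - 9*sqrt(13))*(1/41) = -8/2337 - 9*sqrt(13)/41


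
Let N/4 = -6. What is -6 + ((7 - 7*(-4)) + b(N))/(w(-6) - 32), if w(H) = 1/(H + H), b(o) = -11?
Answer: -2598/385 ≈ -6.7481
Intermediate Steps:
N = -24 (N = 4*(-6) = -24)
w(H) = 1/(2*H)
-6 + ((7 - 7*(-4)) + b(N))/(w(-6) - 32) = -6 + ((7 - 7*(-4)) - 11)/((½)/(-6) - 32) = -6 + ((7 + 28) - 11)/((½)*(-⅙) - 32) = -6 + (35 - 11)/(-1/12 - 32) = -6 + 24/(-385/12) = -6 + 24*(-12/385) = -6 - 288/385 = -2598/385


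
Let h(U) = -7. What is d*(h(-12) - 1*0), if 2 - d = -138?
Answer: -980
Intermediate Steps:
d = 140 (d = 2 - 1*(-138) = 2 + 138 = 140)
d*(h(-12) - 1*0) = 140*(-7 - 1*0) = 140*(-7 + 0) = 140*(-7) = -980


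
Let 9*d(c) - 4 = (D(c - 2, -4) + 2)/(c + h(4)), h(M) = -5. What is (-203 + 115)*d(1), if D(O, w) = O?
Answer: -110/3 ≈ -36.667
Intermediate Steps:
d(c) = 4/9 + c/(9*(-5 + c)) (d(c) = 4/9 + (((c - 2) + 2)/(c - 5))/9 = 4/9 + (((-2 + c) + 2)/(-5 + c))/9 = 4/9 + (c/(-5 + c))/9 = 4/9 + c/(9*(-5 + c)))
(-203 + 115)*d(1) = (-203 + 115)*(5*(-4 + 1)/(9*(-5 + 1))) = -440*(-3)/(9*(-4)) = -440*(-1)*(-3)/(9*4) = -88*5/12 = -110/3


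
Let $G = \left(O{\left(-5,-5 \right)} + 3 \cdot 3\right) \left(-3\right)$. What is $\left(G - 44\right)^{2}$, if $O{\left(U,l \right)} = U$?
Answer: $3136$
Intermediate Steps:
$G = -12$ ($G = \left(-5 + 3 \cdot 3\right) \left(-3\right) = \left(-5 + 9\right) \left(-3\right) = 4 \left(-3\right) = -12$)
$\left(G - 44\right)^{2} = \left(-12 - 44\right)^{2} = \left(-56\right)^{2} = 3136$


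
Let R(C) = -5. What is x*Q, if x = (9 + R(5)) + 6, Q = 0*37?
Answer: 0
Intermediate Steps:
Q = 0
x = 10 (x = (9 - 5) + 6 = 4 + 6 = 10)
x*Q = 10*0 = 0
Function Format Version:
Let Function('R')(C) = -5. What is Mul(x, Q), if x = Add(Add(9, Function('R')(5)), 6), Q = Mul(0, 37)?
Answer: 0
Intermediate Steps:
Q = 0
x = 10 (x = Add(Add(9, -5), 6) = Add(4, 6) = 10)
Mul(x, Q) = Mul(10, 0) = 0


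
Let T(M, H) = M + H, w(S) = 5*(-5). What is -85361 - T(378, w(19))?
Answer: -85714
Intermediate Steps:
w(S) = -25
T(M, H) = H + M
-85361 - T(378, w(19)) = -85361 - (-25 + 378) = -85361 - 1*353 = -85361 - 353 = -85714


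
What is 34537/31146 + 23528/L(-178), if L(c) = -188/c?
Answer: 32611360655/1463862 ≈ 22278.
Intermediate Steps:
34537/31146 + 23528/L(-178) = 34537/31146 + 23528/((-188/(-178))) = 34537*(1/31146) + 23528/((-188*(-1/178))) = 34537/31146 + 23528/(94/89) = 34537/31146 + 23528*(89/94) = 34537/31146 + 1046996/47 = 32611360655/1463862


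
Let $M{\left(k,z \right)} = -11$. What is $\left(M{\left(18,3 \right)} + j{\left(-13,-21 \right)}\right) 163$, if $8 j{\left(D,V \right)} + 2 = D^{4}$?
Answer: $\frac{4640773}{8} \approx 5.801 \cdot 10^{5}$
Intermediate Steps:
$j{\left(D,V \right)} = - \frac{1}{4} + \frac{D^{4}}{8}$
$\left(M{\left(18,3 \right)} + j{\left(-13,-21 \right)}\right) 163 = \left(-11 - \left(\frac{1}{4} - \frac{\left(-13\right)^{4}}{8}\right)\right) 163 = \left(-11 + \left(- \frac{1}{4} + \frac{1}{8} \cdot 28561\right)\right) 163 = \left(-11 + \left(- \frac{1}{4} + \frac{28561}{8}\right)\right) 163 = \left(-11 + \frac{28559}{8}\right) 163 = \frac{28471}{8} \cdot 163 = \frac{4640773}{8}$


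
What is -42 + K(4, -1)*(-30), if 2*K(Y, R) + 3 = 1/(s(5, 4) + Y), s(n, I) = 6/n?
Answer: 3/26 ≈ 0.11538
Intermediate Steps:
K(Y, R) = -3/2 + 1/(2*(6/5 + Y))
-42 + K(4, -1)*(-30) = -42 + ((-13 - 15*4)/(2*(6 + 5*4)))*(-30) = -42 + ((-13 - 60)/(2*(6 + 20)))*(-30) = -42 + ((1/2)*(-73)/26)*(-30) = -42 + ((1/2)*(1/26)*(-73))*(-30) = -42 - 73/52*(-30) = -42 + 1095/26 = 3/26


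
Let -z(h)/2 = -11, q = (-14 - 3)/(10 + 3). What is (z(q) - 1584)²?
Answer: 2439844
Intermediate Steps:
q = -17/13 ≈ -1.3077
z(h) = 22 (z(h) = -2*(-11) = 22)
(z(q) - 1584)² = (22 - 1584)² = (-1562)² = 2439844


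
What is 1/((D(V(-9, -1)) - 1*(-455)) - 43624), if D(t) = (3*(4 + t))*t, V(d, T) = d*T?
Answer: -1/42818 ≈ -2.3355e-5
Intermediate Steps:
V(d, T) = T*d
D(t) = t*(12 + 3*t) (D(t) = (12 + 3*t)*t = t*(12 + 3*t))
1/((D(V(-9, -1)) - 1*(-455)) - 43624) = 1/((3*(-1*(-9))*(4 - 1*(-9)) - 1*(-455)) - 43624) = 1/((3*9*(4 + 9) + 455) - 43624) = 1/((3*9*13 + 455) - 43624) = 1/((351 + 455) - 43624) = 1/(806 - 43624) = 1/(-42818) = -1/42818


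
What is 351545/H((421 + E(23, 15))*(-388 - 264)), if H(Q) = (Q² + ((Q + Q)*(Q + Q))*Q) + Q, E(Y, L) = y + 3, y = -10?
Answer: -351545/78668958333811752 ≈ -4.4687e-12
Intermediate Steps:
E(Y, L) = -7 (E(Y, L) = -10 + 3 = -7)
H(Q) = Q + Q² + 4*Q³ (H(Q) = (Q² + ((2*Q)*(2*Q))*Q) + Q = (Q² + (4*Q²)*Q) + Q = (Q² + 4*Q³) + Q = Q + Q² + 4*Q³)
351545/H((421 + E(23, 15))*(-388 - 264)) = 351545/((((421 - 7)*(-388 - 264))*(1 + (421 - 7)*(-388 - 264) + 4*((421 - 7)*(-388 - 264))²))) = 351545/(((414*(-652))*(1 + 414*(-652) + 4*(414*(-652))²))) = 351545/((-269928*(1 - 269928 + 4*(-269928)²))) = 351545/((-269928*(1 - 269928 + 4*72861125184))) = 351545/((-269928*(1 - 269928 + 291444500736))) = 351545/((-269928*291444230809)) = 351545/(-78668958333811752) = 351545*(-1/78668958333811752) = -351545/78668958333811752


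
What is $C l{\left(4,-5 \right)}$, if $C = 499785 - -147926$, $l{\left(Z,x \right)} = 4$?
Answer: $2590844$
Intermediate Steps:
$C = 647711$ ($C = 499785 + 147926 = 647711$)
$C l{\left(4,-5 \right)} = 647711 \cdot 4 = 2590844$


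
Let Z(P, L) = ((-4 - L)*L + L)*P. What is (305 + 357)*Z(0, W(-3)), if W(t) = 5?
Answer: 0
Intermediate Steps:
Z(P, L) = P*(L + L*(-4 - L)) (Z(P, L) = (L*(-4 - L) + L)*P = (L + L*(-4 - L))*P = P*(L + L*(-4 - L)))
(305 + 357)*Z(0, W(-3)) = (305 + 357)*(-1*5*0*(3 + 5)) = 662*(-1*5*0*8) = 662*0 = 0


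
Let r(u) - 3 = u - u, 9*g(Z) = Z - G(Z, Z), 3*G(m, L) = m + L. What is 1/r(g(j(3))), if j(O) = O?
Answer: 1/3 ≈ 0.33333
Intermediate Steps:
G(m, L) = L/3 + m/3 (G(m, L) = (m + L)/3 = (L + m)/3 = L/3 + m/3)
g(Z) = Z/27 (g(Z) = (Z - (Z/3 + Z/3))/9 = (Z - 2*Z/3)/9 = (Z/3)/9 = Z/27)
r(u) = 3 (r(u) = 3 + (u - u) = 3 + 0 = 3)
1/r(g(j(3))) = 1/3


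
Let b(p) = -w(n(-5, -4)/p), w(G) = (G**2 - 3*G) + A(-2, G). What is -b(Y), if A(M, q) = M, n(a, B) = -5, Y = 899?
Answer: -1602892/808201 ≈ -1.9833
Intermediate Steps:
w(G) = -2 + G**2 - 3*G (w(G) = (G**2 - 3*G) - 2 = -2 + G**2 - 3*G)
b(p) = 2 - 25/p**2 - 15/p (b(p) = -(-2 + (-5/p)**2 - (-15)/p) = -(-2 + 25/p**2 + 15/p) = -(-2 + 15/p + 25/p**2) = 2 - 25/p**2 - 15/p)
-b(Y) = -(2 - 25/899**2 - 15/899) = -(2 - 25*1/808201 - 15*1/899) = -(2 - 25/808201 - 15/899) = -1*1602892/808201 = -1602892/808201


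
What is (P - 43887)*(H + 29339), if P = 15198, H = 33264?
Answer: -1796017467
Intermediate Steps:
(P - 43887)*(H + 29339) = (15198 - 43887)*(33264 + 29339) = -28689*62603 = -1796017467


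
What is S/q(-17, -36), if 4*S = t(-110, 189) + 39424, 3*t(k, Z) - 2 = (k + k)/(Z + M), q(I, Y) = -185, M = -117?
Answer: -2128877/39960 ≈ -53.275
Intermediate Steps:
t(k, Z) = ⅔ + 2*k/(3*(-117 + Z)) (t(k, Z) = ⅔ + ((k + k)/(Z - 117))/3 = ⅔ + ((2*k)/(-117 + Z))/3 = ⅔ + (2*k/(-117 + Z))/3 = ⅔ + 2*k/(3*(-117 + Z)))
S = 2128877/216 (S = (2*(-117 + 189 - 110)/(3*(-117 + 189)) + 39424)/4 = ((⅔)*(-38)/72 + 39424)/4 = ((⅔)*(1/72)*(-38) + 39424)/4 = (-19/54 + 39424)/4 = (¼)*(2128877/54) = 2128877/216 ≈ 9855.9)
S/q(-17, -36) = (2128877/216)/(-185) = (2128877/216)*(-1/185) = -2128877/39960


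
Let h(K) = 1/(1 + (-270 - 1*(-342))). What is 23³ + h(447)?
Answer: 888192/73 ≈ 12167.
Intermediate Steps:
h(K) = 1/73 (h(K) = 1/(1 + (-270 + 342)) = 1/(1 + 72) = 1/73)
23³ + h(447) = 23³ + 1/73 = 12167 + 1/73 = 888192/73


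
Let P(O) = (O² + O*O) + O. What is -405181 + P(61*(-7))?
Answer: -40950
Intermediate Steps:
P(O) = O + 2*O² (P(O) = (O² + O²) + O = 2*O² + O = O + 2*O²)
-405181 + P(61*(-7)) = -405181 + (61*(-7))*(1 + 2*(61*(-7))) = -405181 - 427*(1 + 2*(-427)) = -405181 - 427*(1 - 854) = -405181 - 427*(-853) = -405181 + 364231 = -40950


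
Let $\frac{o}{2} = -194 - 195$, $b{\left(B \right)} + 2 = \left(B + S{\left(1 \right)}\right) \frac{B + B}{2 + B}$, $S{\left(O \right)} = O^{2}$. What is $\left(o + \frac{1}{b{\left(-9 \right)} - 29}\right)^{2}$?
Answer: $\frac{78885148225}{130321} \approx 6.0531 \cdot 10^{5}$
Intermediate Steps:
$b{\left(B \right)} = -2 + \frac{2 B \left(1 + B\right)}{2 + B}$ ($b{\left(B \right)} = -2 + \left(B + 1^{2}\right) \frac{B + B}{2 + B} = -2 + \left(B + 1\right) \frac{2 B}{2 + B} = -2 + \left(1 + B\right) \frac{2 B}{2 + B} = -2 + \frac{2 B \left(1 + B\right)}{2 + B}$)
$o = -778$ ($o = 2 \left(-194 - 195\right) = 2 \left(-389\right) = -778$)
$\left(o + \frac{1}{b{\left(-9 \right)} - 29}\right)^{2} = \left(-778 + \frac{1}{\frac{2 \left(-2 + \left(-9\right)^{2}\right)}{2 - 9} - 29}\right)^{2} = \left(-778 + \frac{1}{\frac{2 \left(-2 + 81\right)}{-7} - 29}\right)^{2} = \left(-778 + \frac{1}{2 \left(- \frac{1}{7}\right) 79 - 29}\right)^{2} = \left(-778 + \frac{1}{- \frac{158}{7} - 29}\right)^{2} = \left(-778 + \frac{1}{- \frac{361}{7}}\right)^{2} = \left(-778 - \frac{7}{361}\right)^{2} = \left(- \frac{280865}{361}\right)^{2} = \frac{78885148225}{130321}$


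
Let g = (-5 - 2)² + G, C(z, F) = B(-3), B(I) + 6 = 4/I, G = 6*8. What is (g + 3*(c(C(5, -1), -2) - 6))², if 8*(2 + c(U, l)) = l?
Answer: 83521/16 ≈ 5220.1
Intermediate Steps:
G = 48
B(I) = -6 + 4/I
C(z, F) = -22/3 (C(z, F) = -6 + 4/(-3) = -6 + 4*(-⅓) = -6 - 4/3 = -22/3)
c(U, l) = -2 + l/8
g = 97 (g = (-5 - 2)² + 48 = (-7)² + 48 = 49 + 48 = 97)
(g + 3*(c(C(5, -1), -2) - 6))² = (97 + 3*((-2 + (⅛)*(-2)) - 6))² = (97 + 3*((-2 - ¼) - 6))² = (97 + 3*(-9/4 - 6))² = (97 + 3*(-33/4))² = (97 - 99/4)² = (289/4)² = 83521/16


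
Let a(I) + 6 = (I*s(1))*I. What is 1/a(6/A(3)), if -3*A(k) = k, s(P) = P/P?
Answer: 1/30 ≈ 0.033333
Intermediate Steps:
s(P) = 1
A(k) = -k/3
a(I) = -6 + I² (a(I) = -6 + (I*1)*I = -6 + I*I = -6 + I²)
1/a(6/A(3)) = 1/(-6 + (6/((-⅓*3)))²) = 1/(-6 + (6/(-1))²) = 1/(-6 + (6*(-1))²) = 1/(-6 + (-6)²) = 1/(-6 + 36) = 1/30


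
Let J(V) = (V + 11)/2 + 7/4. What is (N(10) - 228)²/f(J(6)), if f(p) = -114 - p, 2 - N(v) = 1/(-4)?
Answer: -116487/284 ≈ -410.17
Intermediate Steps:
N(v) = 9/4 (N(v) = 2 - 1/(-4) = 2 - 1*(-¼) = 2 + ¼ = 9/4)
J(V) = 29/4 + V/2 (J(V) = (11 + V)*(½) + 7*(¼) = (11/2 + V/2) + 7/4 = 29/4 + V/2)
(N(10) - 228)²/f(J(6)) = (9/4 - 228)²/(-114 - (29/4 + (½)*6)) = (-903/4)²/(-114 - (29/4 + 3)) = 815409/(16*(-114 - 1*41/4)) = 815409/(16*(-114 - 41/4)) = 815409/(16*(-497/4)) = (815409/16)*(-4/497) = -116487/284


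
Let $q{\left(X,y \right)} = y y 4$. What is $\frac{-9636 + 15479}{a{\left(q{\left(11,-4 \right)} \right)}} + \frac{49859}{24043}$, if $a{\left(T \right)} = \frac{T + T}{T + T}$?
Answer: $\frac{140533108}{24043} \approx 5845.1$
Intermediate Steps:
$q{\left(X,y \right)} = 4 y^{2}$ ($q{\left(X,y \right)} = y^{2} \cdot 4 = 4 y^{2}$)
$a{\left(T \right)} = 1$ ($a{\left(T \right)} = \frac{2 T}{2 T} = 2 T \frac{1}{2 T} = 1$)
$\frac{-9636 + 15479}{a{\left(q{\left(11,-4 \right)} \right)}} + \frac{49859}{24043} = \frac{-9636 + 15479}{1} + \frac{49859}{24043} = 5843 \cdot 1 + 49859 \cdot \frac{1}{24043} = 5843 + \frac{49859}{24043} = \frac{140533108}{24043}$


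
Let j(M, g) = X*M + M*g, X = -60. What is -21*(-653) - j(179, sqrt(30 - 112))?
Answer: 24453 - 179*I*sqrt(82) ≈ 24453.0 - 1620.9*I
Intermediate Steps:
j(M, g) = -60*M + M*g
-21*(-653) - j(179, sqrt(30 - 112)) = -21*(-653) - 179*(-60 + sqrt(30 - 112)) = 13713 - 179*(-60 + sqrt(-82)) = 13713 - 179*(-60 + I*sqrt(82)) = 13713 - (-10740 + 179*I*sqrt(82)) = 13713 + (10740 - 179*I*sqrt(82)) = 24453 - 179*I*sqrt(82)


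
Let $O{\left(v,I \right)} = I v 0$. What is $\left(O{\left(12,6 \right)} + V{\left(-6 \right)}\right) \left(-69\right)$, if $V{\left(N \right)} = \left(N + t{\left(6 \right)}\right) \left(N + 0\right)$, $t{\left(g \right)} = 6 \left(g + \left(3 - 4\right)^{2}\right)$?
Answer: $14904$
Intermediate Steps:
$t{\left(g \right)} = 6 + 6 g$ ($t{\left(g \right)} = 6 \left(g + \left(-1\right)^{2}\right) = 6 \left(g + 1\right) = 6 \left(1 + g\right) = 6 + 6 g$)
$V{\left(N \right)} = N \left(42 + N\right)$ ($V{\left(N \right)} = \left(N + \left(6 + 6 \cdot 6\right)\right) \left(N + 0\right) = \left(N + \left(6 + 36\right)\right) N = \left(N + 42\right) N = \left(42 + N\right) N = N \left(42 + N\right)$)
$O{\left(v,I \right)} = 0$
$\left(O{\left(12,6 \right)} + V{\left(-6 \right)}\right) \left(-69\right) = \left(0 - 6 \left(42 - 6\right)\right) \left(-69\right) = \left(0 - 216\right) \left(-69\right) = \left(-216\right) \left(-69\right) = 14904$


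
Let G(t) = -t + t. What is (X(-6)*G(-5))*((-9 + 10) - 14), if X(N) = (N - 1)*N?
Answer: 0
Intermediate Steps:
G(t) = 0
X(N) = N*(-1 + N) (X(N) = (-1 + N)*N = N*(-1 + N))
(X(-6)*G(-5))*((-9 + 10) - 14) = (-6*(-1 - 6)*0)*((-9 + 10) - 14) = (-6*(-7)*0)*(1 - 14) = (42*0)*(-13) = 0*(-13) = 0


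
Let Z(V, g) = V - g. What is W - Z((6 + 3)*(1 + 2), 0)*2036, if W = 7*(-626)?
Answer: -59354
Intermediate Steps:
W = -4382
W - Z((6 + 3)*(1 + 2), 0)*2036 = -4382 - ((6 + 3)*(1 + 2) - 1*0)*2036 = -4382 - (9*3 + 0)*2036 = -4382 - (27 + 0)*2036 = -4382 - 27*2036 = -4382 - 1*54972 = -4382 - 54972 = -59354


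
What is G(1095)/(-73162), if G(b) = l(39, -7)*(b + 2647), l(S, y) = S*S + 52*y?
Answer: -2164747/36581 ≈ -59.177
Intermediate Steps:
l(S, y) = S² + 52*y
G(b) = 3062579 + 1157*b (G(b) = (39² + 52*(-7))*(b + 2647) = (1521 - 364)*(2647 + b) = 1157*(2647 + b) = 3062579 + 1157*b)
G(1095)/(-73162) = (3062579 + 1157*1095)/(-73162) = (3062579 + 1266915)*(-1/73162) = 4329494*(-1/73162) = -2164747/36581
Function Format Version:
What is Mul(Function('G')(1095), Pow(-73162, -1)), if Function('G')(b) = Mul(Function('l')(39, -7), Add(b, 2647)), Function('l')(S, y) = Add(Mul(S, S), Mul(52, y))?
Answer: Rational(-2164747, 36581) ≈ -59.177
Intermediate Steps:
Function('l')(S, y) = Add(Pow(S, 2), Mul(52, y))
Function('G')(b) = Add(3062579, Mul(1157, b)) (Function('G')(b) = Mul(Add(Pow(39, 2), Mul(52, -7)), Add(b, 2647)) = Mul(Add(1521, -364), Add(2647, b)) = Mul(1157, Add(2647, b)) = Add(3062579, Mul(1157, b)))
Mul(Function('G')(1095), Pow(-73162, -1)) = Mul(Add(3062579, Mul(1157, 1095)), Pow(-73162, -1)) = Mul(Add(3062579, 1266915), Rational(-1, 73162)) = Mul(4329494, Rational(-1, 73162)) = Rational(-2164747, 36581)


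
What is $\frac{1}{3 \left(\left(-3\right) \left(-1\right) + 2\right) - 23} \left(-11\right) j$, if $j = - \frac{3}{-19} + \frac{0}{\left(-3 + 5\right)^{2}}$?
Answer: $\frac{33}{152} \approx 0.21711$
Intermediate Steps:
$j = \frac{3}{19}$ ($j = \left(-3\right) \left(- \frac{1}{19}\right) + \frac{0}{2^{2}} = \frac{3}{19} + \frac{0}{4} = \frac{3}{19} + 0 \cdot \frac{1}{4} = \frac{3}{19} + 0 = \frac{3}{19} \approx 0.15789$)
$\frac{1}{3 \left(\left(-3\right) \left(-1\right) + 2\right) - 23} \left(-11\right) j = \frac{1}{3 \left(\left(-3\right) \left(-1\right) + 2\right) - 23} \left(-11\right) \frac{3}{19} = \frac{1}{3 \left(3 + 2\right) - 23} \left(-11\right) \frac{3}{19} = \frac{1}{3 \cdot 5 - 23} \left(-11\right) \frac{3}{19} = \frac{1}{15 - 23} \left(-11\right) \frac{3}{19} = \frac{1}{-8} \left(-11\right) \frac{3}{19} = \left(- \frac{1}{8}\right) \left(-11\right) \frac{3}{19} = \frac{11}{8} \cdot \frac{3}{19} = \frac{33}{152}$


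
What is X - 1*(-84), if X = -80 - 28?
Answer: -24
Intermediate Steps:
X = -108
X - 1*(-84) = -108 - 1*(-84) = -108 + 84 = -24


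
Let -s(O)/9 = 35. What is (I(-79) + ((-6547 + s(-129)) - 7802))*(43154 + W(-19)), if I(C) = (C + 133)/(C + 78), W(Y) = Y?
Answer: -634860930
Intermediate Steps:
s(O) = -315 (s(O) = -9*35 = -315)
I(C) = (133 + C)/(78 + C)
(I(-79) + ((-6547 + s(-129)) - 7802))*(43154 + W(-19)) = ((133 - 79)/(78 - 79) + ((-6547 - 315) - 7802))*(43154 - 19) = (54/(-1) + (-6862 - 7802))*43135 = (-1*54 - 14664)*43135 = (-54 - 14664)*43135 = -14718*43135 = -634860930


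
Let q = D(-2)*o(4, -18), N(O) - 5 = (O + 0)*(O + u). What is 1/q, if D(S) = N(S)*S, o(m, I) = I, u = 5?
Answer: -1/36 ≈ -0.027778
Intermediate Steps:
N(O) = 5 + O*(5 + O) (N(O) = 5 + (O + 0)*(O + 5) = 5 + O*(5 + O))
D(S) = S*(5 + S² + 5*S) (D(S) = (5 + S² + 5*S)*S = S*(5 + S² + 5*S))
q = -36 (q = -2*(5 + (-2)² + 5*(-2))*(-18) = -2*(5 + 4 - 10)*(-18) = -2*(-1)*(-18) = 2*(-18) = -36)
1/q = 1/(-36) = -1/36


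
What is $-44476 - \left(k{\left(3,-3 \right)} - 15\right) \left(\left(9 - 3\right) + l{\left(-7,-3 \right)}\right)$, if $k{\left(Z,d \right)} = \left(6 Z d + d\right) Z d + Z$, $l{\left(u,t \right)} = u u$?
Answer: $-72031$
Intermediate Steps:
$l{\left(u,t \right)} = u^{2}$
$k{\left(Z,d \right)} = Z + Z d \left(d + 6 Z d\right)$ ($k{\left(Z,d \right)} = \left(6 Z d + d\right) Z d + Z = \left(d + 6 Z d\right) Z d + Z = Z \left(d + 6 Z d\right) d + Z = Z d \left(d + 6 Z d\right) + Z = Z + Z d \left(d + 6 Z d\right)$)
$-44476 - \left(k{\left(3,-3 \right)} - 15\right) \left(\left(9 - 3\right) + l{\left(-7,-3 \right)}\right) = -44476 - \left(3 \left(1 + \left(-3\right)^{2} + 6 \cdot 3 \left(-3\right)^{2}\right) - 15\right) \left(\left(9 - 3\right) + \left(-7\right)^{2}\right) = -44476 - \left(3 \left(1 + 9 + 6 \cdot 3 \cdot 9\right) - 15\right) \left(\left(9 - 3\right) + 49\right) = -44476 - \left(3 \left(1 + 9 + 162\right) - 15\right) \left(6 + 49\right) = -44476 - \left(3 \cdot 172 - 15\right) 55 = -44476 - \left(516 - 15\right) 55 = -44476 - 501 \cdot 55 = -44476 - 27555 = -72031$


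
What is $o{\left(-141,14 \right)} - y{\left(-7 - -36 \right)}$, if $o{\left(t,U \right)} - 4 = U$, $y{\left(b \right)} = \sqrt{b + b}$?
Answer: $18 - \sqrt{58} \approx 10.384$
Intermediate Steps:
$y{\left(b \right)} = \sqrt{2} \sqrt{b}$ ($y{\left(b \right)} = \sqrt{2 b} = \sqrt{2} \sqrt{b}$)
$o{\left(t,U \right)} = 4 + U$
$o{\left(-141,14 \right)} - y{\left(-7 - -36 \right)} = \left(4 + 14\right) - \sqrt{2} \sqrt{-7 - -36} = 18 - \sqrt{2} \sqrt{-7 + 36} = 18 - \sqrt{2} \sqrt{29} = 18 - \sqrt{58}$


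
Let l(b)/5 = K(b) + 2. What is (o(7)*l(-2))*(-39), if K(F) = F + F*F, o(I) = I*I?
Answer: -38220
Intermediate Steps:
o(I) = I²
K(F) = F + F²
l(b) = 10 + 5*b*(1 + b) (l(b) = 5*(b*(1 + b) + 2) = 5*(2 + b*(1 + b)) = 10 + 5*b*(1 + b))
(o(7)*l(-2))*(-39) = (7²*(10 + 5*(-2)*(1 - 2)))*(-39) = (49*(10 + 5*(-2)*(-1)))*(-39) = (49*(10 + 10))*(-39) = (49*20)*(-39) = 980*(-39) = -38220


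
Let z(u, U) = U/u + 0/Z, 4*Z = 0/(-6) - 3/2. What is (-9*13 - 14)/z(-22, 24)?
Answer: 1441/12 ≈ 120.08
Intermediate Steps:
Z = -3/8 (Z = (0/(-6) - 3/2)/4 = (0*(-⅙) - 3*½)/4 = (0 - 3/2)/4 = (¼)*(-3/2) = -3/8 ≈ -0.37500)
z(u, U) = U/u (z(u, U) = U/u + 0/(-3/8) = U/u + 0*(-8/3) = U/u + 0 = U/u)
(-9*13 - 14)/z(-22, 24) = (-9*13 - 14)/((24/(-22))) = (-117 - 14)/((24*(-1/22))) = -131/(-12/11) = -131*(-11/12) = 1441/12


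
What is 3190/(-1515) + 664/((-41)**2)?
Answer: -871286/509343 ≈ -1.7106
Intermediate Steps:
3190/(-1515) + 664/((-41)**2) = 3190*(-1/1515) + 664/1681 = -638/303 + 664*(1/1681) = -638/303 + 664/1681 = -871286/509343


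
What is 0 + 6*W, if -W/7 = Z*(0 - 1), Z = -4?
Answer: -168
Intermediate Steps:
W = -28 (W = -(-28)*(0 - 1) = -(-28)*(-1) = -7*4 = -28)
0 + 6*W = 0 + 6*(-28) = 0 - 168 = -168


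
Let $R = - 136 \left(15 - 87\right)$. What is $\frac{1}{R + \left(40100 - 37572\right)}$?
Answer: $\frac{1}{12320} \approx 8.1169 \cdot 10^{-5}$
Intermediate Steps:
$R = 9792$ ($R = \left(-136\right) \left(-72\right) = 9792$)
$\frac{1}{R + \left(40100 - 37572\right)} = \frac{1}{9792 + \left(40100 - 37572\right)} = \frac{1}{9792 + 2528} = \frac{1}{12320}$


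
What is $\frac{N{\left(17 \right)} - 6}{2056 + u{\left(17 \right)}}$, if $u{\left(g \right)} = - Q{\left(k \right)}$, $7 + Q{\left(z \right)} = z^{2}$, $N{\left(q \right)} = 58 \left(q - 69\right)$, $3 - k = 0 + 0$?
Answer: $- \frac{1511}{1027} \approx -1.4713$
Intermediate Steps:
$k = 3$ ($k = 3 - \left(0 + 0\right) = 3 - 0 = 3 + 0 = 3$)
$N{\left(q \right)} = -4002 + 58 q$ ($N{\left(q \right)} = 58 \left(-69 + q\right) = -4002 + 58 q$)
$Q{\left(z \right)} = -7 + z^{2}$
$u{\left(g \right)} = -2$ ($u{\left(g \right)} = - (-7 + 3^{2}) = - (-7 + 9) = \left(-1\right) 2 = -2$)
$\frac{N{\left(17 \right)} - 6}{2056 + u{\left(17 \right)}} = \frac{\left(-4002 + 58 \cdot 17\right) - 6}{2056 - 2} = \frac{\left(-4002 + 986\right) - 6}{2054} = \left(-3016 - 6\right) \frac{1}{2054} = \left(-3022\right) \frac{1}{2054} = - \frac{1511}{1027}$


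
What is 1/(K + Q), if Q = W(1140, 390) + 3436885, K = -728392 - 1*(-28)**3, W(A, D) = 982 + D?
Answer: 1/2731817 ≈ 3.6606e-7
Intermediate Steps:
K = -706440 (K = -728392 - 1*(-21952) = -728392 + 21952 = -706440)
Q = 3438257 (Q = (982 + 390) + 3436885 = 1372 + 3436885 = 3438257)
1/(K + Q) = 1/(-706440 + 3438257) = 1/2731817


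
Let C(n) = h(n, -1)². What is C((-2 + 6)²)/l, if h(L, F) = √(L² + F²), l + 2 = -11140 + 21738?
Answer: 257/10596 ≈ 0.024254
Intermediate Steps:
l = 10596 (l = -2 + (-11140 + 21738) = -2 + 10598 = 10596)
h(L, F) = √(F² + L²)
C(n) = 1 + n² (C(n) = (√((-1)² + n²))² = (√(1 + n²))² = 1 + n²)
C((-2 + 6)²)/l = (1 + ((-2 + 6)²)²)/10596 = (1 + (4²)²)*(1/10596) = (1 + 16²)*(1/10596) = (1 + 256)*(1/10596) = 257*(1/10596) = 257/10596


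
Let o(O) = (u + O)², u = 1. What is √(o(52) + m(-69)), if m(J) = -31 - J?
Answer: √2847 ≈ 53.357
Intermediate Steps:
o(O) = (1 + O)²
√(o(52) + m(-69)) = √((1 + 52)² + (-31 - 1*(-69))) = √(53² + (-31 + 69)) = √(2809 + 38) = √2847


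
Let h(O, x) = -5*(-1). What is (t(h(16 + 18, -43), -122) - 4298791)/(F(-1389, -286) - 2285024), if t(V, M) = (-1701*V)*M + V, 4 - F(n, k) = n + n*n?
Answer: 407647/526619 ≈ 0.77408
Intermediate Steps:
h(O, x) = 5
F(n, k) = 4 - n - n² (F(n, k) = 4 - (n + n*n) = 4 - (n + n²) = 4 + (-n - n²) = 4 - n - n²)
t(V, M) = V - 1701*M*V (t(V, M) = -1701*M*V + V = V - 1701*M*V)
(t(h(16 + 18, -43), -122) - 4298791)/(F(-1389, -286) - 2285024) = (5*(1 - 1701*(-122)) - 4298791)/((4 - 1*(-1389) - 1*(-1389)²) - 2285024) = (5*(1 + 207522) - 4298791)/((4 + 1389 - 1*1929321) - 2285024) = (5*207523 - 4298791)/((4 + 1389 - 1929321) - 2285024) = (1037615 - 4298791)/(-1927928 - 2285024) = -3261176/(-4212952) = -3261176*(-1/4212952) = 407647/526619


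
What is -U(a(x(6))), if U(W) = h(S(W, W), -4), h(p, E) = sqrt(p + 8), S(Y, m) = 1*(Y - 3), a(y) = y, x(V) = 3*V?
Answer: -sqrt(23) ≈ -4.7958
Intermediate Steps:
S(Y, m) = -3 + Y (S(Y, m) = 1*(-3 + Y) = -3 + Y)
h(p, E) = sqrt(8 + p)
U(W) = sqrt(5 + W) (U(W) = sqrt(8 + (-3 + W)) = sqrt(5 + W))
-U(a(x(6))) = -sqrt(5 + 3*6) = -sqrt(5 + 18) = -sqrt(23)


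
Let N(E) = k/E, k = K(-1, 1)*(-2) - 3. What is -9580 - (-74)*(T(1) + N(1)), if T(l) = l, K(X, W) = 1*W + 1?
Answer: -10024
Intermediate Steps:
K(X, W) = 1 + W (K(X, W) = W + 1 = 1 + W)
k = -7 (k = (1 + 1)*(-2) - 3 = 2*(-2) - 3 = -4 - 3 = -7)
N(E) = -7/E
-9580 - (-74)*(T(1) + N(1)) = -9580 - (-74)*(1 - 7/1) = -9580 - (-74)*(1 - 7*1) = -9580 - (-74)*(1 - 7) = -9580 - (-74)*(-6) = -9580 - 1*444 = -9580 - 444 = -10024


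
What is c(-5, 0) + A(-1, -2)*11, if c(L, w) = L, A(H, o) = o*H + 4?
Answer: 61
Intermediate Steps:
A(H, o) = 4 + H*o (A(H, o) = H*o + 4 = 4 + H*o)
c(-5, 0) + A(-1, -2)*11 = -5 + (4 - 1*(-2))*11 = -5 + (4 + 2)*11 = -5 + 6*11 = -5 + 66 = 61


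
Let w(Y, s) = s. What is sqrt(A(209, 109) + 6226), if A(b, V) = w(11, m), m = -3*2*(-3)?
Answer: 2*sqrt(1561) ≈ 79.019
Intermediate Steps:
m = 18 (m = -6*(-3) = 18)
A(b, V) = 18
sqrt(A(209, 109) + 6226) = sqrt(18 + 6226) = sqrt(6244) = 2*sqrt(1561)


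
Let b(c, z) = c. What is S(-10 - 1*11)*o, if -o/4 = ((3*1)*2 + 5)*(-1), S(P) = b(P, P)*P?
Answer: 19404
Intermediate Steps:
S(P) = P² (S(P) = P*P = P²)
o = 44 (o = -4*((3*1)*2 + 5)*(-1) = -4*(3*2 + 5)*(-1) = -4*(6 + 5)*(-1) = -44*(-1) = -4*(-11) = 44)
S(-10 - 1*11)*o = (-10 - 1*11)²*44 = (-10 - 11)²*44 = (-21)²*44 = 441*44 = 19404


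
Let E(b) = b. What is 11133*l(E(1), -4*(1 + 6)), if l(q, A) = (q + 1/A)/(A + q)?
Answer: -11133/28 ≈ -397.61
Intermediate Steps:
l(q, A) = (q + 1/A)/(A + q)
11133*l(E(1), -4*(1 + 6)) = 11133*((1 - 4*(1 + 6)*1)/(((-4*(1 + 6)))*(-4*(1 + 6) + 1))) = 11133*((1 - 4*7*1)/(((-4*7))*(-4*7 + 1))) = 11133*((1 - 28*1)/((-28)*(-28 + 1))) = 11133*(-1/28*(1 - 28)/(-27)) = 11133*(-1/28*(-1/27)*(-27)) = 11133*(-1/28) = -11133/28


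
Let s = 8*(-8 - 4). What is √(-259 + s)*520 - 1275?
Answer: -1275 + 520*I*√355 ≈ -1275.0 + 9797.5*I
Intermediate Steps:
s = -96 (s = 8*(-12) = -96)
√(-259 + s)*520 - 1275 = √(-259 - 96)*520 - 1275 = √(-355)*520 - 1275 = (I*√355)*520 - 1275 = 520*I*√355 - 1275 = -1275 + 520*I*√355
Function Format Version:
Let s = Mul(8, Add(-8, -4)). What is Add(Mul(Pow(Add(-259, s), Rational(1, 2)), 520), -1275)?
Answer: Add(-1275, Mul(520, I, Pow(355, Rational(1, 2)))) ≈ Add(-1275.0, Mul(9797.5, I))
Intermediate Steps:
s = -96 (s = Mul(8, -12) = -96)
Add(Mul(Pow(Add(-259, s), Rational(1, 2)), 520), -1275) = Add(Mul(Pow(Add(-259, -96), Rational(1, 2)), 520), -1275) = Add(Mul(Pow(-355, Rational(1, 2)), 520), -1275) = Add(Mul(Mul(I, Pow(355, Rational(1, 2))), 520), -1275) = Add(Mul(520, I, Pow(355, Rational(1, 2))), -1275) = Add(-1275, Mul(520, I, Pow(355, Rational(1, 2))))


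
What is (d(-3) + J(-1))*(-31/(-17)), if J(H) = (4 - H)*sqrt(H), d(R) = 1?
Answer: 31/17 + 155*I/17 ≈ 1.8235 + 9.1176*I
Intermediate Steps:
J(H) = sqrt(H)*(4 - H)
(d(-3) + J(-1))*(-31/(-17)) = (1 + sqrt(-1)*(4 - 1*(-1)))*(-31/(-17)) = (1 + I*(4 + 1))*(-31*(-1/17)) = (1 + I*5)*(31/17) = (1 + 5*I)*(31/17) = 31/17 + 155*I/17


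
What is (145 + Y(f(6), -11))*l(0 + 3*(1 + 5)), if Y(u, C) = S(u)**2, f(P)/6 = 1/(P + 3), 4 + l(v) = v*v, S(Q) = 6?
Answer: 57920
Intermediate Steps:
l(v) = -4 + v**2 (l(v) = -4 + v*v = -4 + v**2)
f(P) = 6/(3 + P) (f(P) = 6/(P + 3) = 6/(3 + P))
Y(u, C) = 36 (Y(u, C) = 6**2 = 36)
(145 + Y(f(6), -11))*l(0 + 3*(1 + 5)) = (145 + 36)*(-4 + (0 + 3*(1 + 5))**2) = 181*(-4 + (0 + 3*6)**2) = 181*(-4 + (0 + 18)**2) = 181*(-4 + 18**2) = 181*(-4 + 324) = 181*320 = 57920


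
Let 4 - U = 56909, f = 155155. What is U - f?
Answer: -212060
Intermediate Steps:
U = -56905 (U = 4 - 1*56909 = 4 - 56909 = -56905)
U - f = -56905 - 1*155155 = -56905 - 155155 = -212060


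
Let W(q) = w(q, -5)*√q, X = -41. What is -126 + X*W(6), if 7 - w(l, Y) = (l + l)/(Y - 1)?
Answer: -126 - 369*√6 ≈ -1029.9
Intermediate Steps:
w(l, Y) = 7 - 2*l/(-1 + Y) (w(l, Y) = 7 - (l + l)/(Y - 1) = 7 - 2*l/(-1 + Y))
W(q) = √q*(7 + q/3) (W(q) = ((-7 - 2*q + 7*(-5))/(-1 - 5))*√q = ((-7 - 2*q - 35)/(-6))*√q = (-(-42 - 2*q)/6)*√q = (7 + q/3)*√q = √q*(7 + q/3))
-126 + X*W(6) = -126 - 41*√6*(21 + 6)/3 = -126 - 41*√6*27/3 = -126 - 369*√6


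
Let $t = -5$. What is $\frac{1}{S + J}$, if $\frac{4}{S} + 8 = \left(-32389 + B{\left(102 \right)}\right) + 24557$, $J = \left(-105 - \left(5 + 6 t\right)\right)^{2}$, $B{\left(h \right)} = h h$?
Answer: $\frac{641}{4102401} \approx 0.00015625$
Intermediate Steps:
$B{\left(h \right)} = h^{2}$
$J = 6400$ ($J = \left(-105 - -25\right)^{2} = \left(-105 + \left(-5 + 30\right)\right)^{2} = \left(-105 + 25\right)^{2} = \left(-80\right)^{2} = 6400$)
$S = \frac{1}{641}$ ($S = \frac{4}{-8 + \left(\left(-32389 + 102^{2}\right) + 24557\right)} = \frac{4}{-8 + \left(\left(-32389 + 10404\right) + 24557\right)} = \frac{4}{-8 + \left(-21985 + 24557\right)} = \frac{4}{-8 + 2572} = \frac{4}{2564} = 4 \cdot \frac{1}{2564} = \frac{1}{641} \approx 0.0015601$)
$\frac{1}{S + J} = \frac{1}{\frac{1}{641} + 6400} = \frac{1}{\frac{4102401}{641}} = \frac{641}{4102401}$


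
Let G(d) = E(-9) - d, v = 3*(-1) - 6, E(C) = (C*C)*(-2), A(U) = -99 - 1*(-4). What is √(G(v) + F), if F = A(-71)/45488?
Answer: I*√19786594837/11372 ≈ 12.369*I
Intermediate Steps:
A(U) = -95 (A(U) = -99 + 4 = -95)
F = -95/45488 ≈ -0.0020885
E(C) = -2*C² (E(C) = C²*(-2) = -2*C²)
v = -9 (v = -3 - 6 = -9)
G(d) = -162 - d (G(d) = -2*(-9)² - d = -2*81 - d = -162 - d)
√(G(v) + F) = √((-162 - 1*(-9)) - 95/45488) = √((-162 + 9) - 95/45488) = √(-153 - 95/45488) = √(-6959759/45488) = I*√19786594837/11372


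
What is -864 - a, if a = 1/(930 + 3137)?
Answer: -3513889/4067 ≈ -864.00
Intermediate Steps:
a = 1/4067 ≈ 0.00024588
-864 - a = -864 - 1*1/4067 = -864 - 1/4067 = -3513889/4067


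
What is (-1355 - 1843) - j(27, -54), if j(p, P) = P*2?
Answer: -3090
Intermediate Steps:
j(p, P) = 2*P
(-1355 - 1843) - j(27, -54) = (-1355 - 1843) - 2*(-54) = -3198 - 1*(-108) = -3198 + 108 = -3090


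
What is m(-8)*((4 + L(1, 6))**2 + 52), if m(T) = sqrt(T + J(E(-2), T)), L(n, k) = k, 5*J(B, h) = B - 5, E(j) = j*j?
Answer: 152*I*sqrt(205)/5 ≈ 435.26*I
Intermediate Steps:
E(j) = j**2
J(B, h) = -1 + B/5 (J(B, h) = (B - 5)/5 = (-5 + B)/5 = -1 + B/5)
m(T) = sqrt(-1/5 + T) (m(T) = sqrt(T + (-1 + (1/5)*(-2)**2)) = sqrt(T + (-1 + (1/5)*4)) = sqrt(T + (-1 + 4/5)) = sqrt(T - 1/5) = sqrt(-1/5 + T))
m(-8)*((4 + L(1, 6))**2 + 52) = (sqrt(-5 + 25*(-8))/5)*((4 + 6)**2 + 52) = (sqrt(-5 - 200)/5)*(10**2 + 52) = (sqrt(-205)/5)*(100 + 52) = ((I*sqrt(205))/5)*152 = (I*sqrt(205)/5)*152 = 152*I*sqrt(205)/5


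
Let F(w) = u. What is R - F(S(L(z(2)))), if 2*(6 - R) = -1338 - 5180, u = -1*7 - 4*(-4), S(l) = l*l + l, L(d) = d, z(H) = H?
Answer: 3256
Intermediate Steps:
S(l) = l + l² (S(l) = l² + l = l + l²)
u = 9 (u = -7 + 16 = 9)
R = 3265 (R = 6 - (-1338 - 5180)/2 = 6 - ½*(-6518) = 6 + 3259 = 3265)
F(w) = 9
R - F(S(L(z(2)))) = 3265 - 1*9 = 3265 - 9 = 3256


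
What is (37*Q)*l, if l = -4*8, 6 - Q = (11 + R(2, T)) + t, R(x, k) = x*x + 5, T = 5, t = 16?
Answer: 35520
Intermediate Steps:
R(x, k) = 5 + x**2 (R(x, k) = x**2 + 5 = 5 + x**2)
Q = -30 (Q = 6 - ((11 + (5 + 2**2)) + 16) = 6 - ((11 + (5 + 4)) + 16) = 6 - ((11 + 9) + 16) = 6 - (20 + 16) = 6 - 1*36 = 6 - 36 = -30)
l = -32
(37*Q)*l = (37*(-30))*(-32) = -1110*(-32) = 35520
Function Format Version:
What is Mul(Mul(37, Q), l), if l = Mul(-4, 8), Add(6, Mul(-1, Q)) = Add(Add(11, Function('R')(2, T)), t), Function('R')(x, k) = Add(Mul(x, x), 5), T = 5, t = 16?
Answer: 35520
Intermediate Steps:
Function('R')(x, k) = Add(5, Pow(x, 2)) (Function('R')(x, k) = Add(Pow(x, 2), 5) = Add(5, Pow(x, 2)))
Q = -30 (Q = Add(6, Mul(-1, Add(Add(11, Add(5, Pow(2, 2))), 16))) = Add(6, Mul(-1, Add(Add(11, Add(5, 4)), 16))) = Add(6, Mul(-1, Add(Add(11, 9), 16))) = Add(6, Mul(-1, Add(20, 16))) = Add(6, Mul(-1, 36)) = Add(6, -36) = -30)
l = -32
Mul(Mul(37, Q), l) = Mul(Mul(37, -30), -32) = Mul(-1110, -32) = 35520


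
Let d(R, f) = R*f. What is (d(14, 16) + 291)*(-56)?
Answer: -28840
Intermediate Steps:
(d(14, 16) + 291)*(-56) = (14*16 + 291)*(-56) = (224 + 291)*(-56) = 515*(-56) = -28840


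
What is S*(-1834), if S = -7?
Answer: 12838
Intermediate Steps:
S*(-1834) = -7*(-1834) = 12838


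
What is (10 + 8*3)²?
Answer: 1156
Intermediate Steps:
(10 + 8*3)² = (10 + 24)² = 34² = 1156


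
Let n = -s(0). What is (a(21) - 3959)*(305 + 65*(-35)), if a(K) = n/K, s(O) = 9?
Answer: 54600520/7 ≈ 7.8001e+6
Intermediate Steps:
n = -9 (n = -1*9 = -9)
a(K) = -9/K
(a(21) - 3959)*(305 + 65*(-35)) = (-9/21 - 3959)*(305 + 65*(-35)) = (-9*1/21 - 3959)*(305 - 2275) = (-3/7 - 3959)*(-1970) = -27716/7*(-1970) = 54600520/7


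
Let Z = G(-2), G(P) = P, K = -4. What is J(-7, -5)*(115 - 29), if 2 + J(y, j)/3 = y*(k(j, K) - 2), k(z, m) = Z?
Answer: 6708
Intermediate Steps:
Z = -2
k(z, m) = -2
J(y, j) = -6 - 12*y (J(y, j) = -6 + 3*(y*(-2 - 2)) = -6 + 3*(y*(-4)) = -6 + 3*(-4*y) = -6 - 12*y)
J(-7, -5)*(115 - 29) = (-6 - 12*(-7))*(115 - 29) = (-6 + 84)*86 = 78*86 = 6708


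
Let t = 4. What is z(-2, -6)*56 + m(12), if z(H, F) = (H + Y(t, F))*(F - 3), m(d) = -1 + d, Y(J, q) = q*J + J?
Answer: 11099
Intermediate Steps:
Y(J, q) = J + J*q (Y(J, q) = J*q + J = J + J*q)
z(H, F) = (-3 + F)*(4 + H + 4*F) (z(H, F) = (H + 4*(1 + F))*(F - 3) = (H + (4 + 4*F))*(-3 + F) = (4 + H + 4*F)*(-3 + F) = (-3 + F)*(4 + H + 4*F))
z(-2, -6)*56 + m(12) = (-12 - 8*(-6) - 3*(-2) + 4*(-6)² - 6*(-2))*56 + (-1 + 12) = (-12 + 48 + 6 + 4*36 + 12)*56 + 11 = (-12 + 48 + 6 + 144 + 12)*56 + 11 = 198*56 + 11 = 11088 + 11 = 11099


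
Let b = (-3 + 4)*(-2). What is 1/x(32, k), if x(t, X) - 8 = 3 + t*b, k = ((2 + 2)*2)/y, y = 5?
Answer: -1/53 ≈ -0.018868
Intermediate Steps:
b = -2 (b = 1*(-2) = -2)
k = 8/5 (k = ((2 + 2)*2)/5 = (4*2)*(⅕) = 8*(⅕) = 8/5 ≈ 1.6000)
x(t, X) = 11 - 2*t (x(t, X) = 8 + (3 + t*(-2)) = 8 + (3 - 2*t) = 11 - 2*t)
1/x(32, k) = 1/(11 - 2*32) = 1/(11 - 64) = 1/(-53) = -1/53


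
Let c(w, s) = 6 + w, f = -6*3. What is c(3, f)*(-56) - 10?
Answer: -514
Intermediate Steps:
f = -18
c(3, f)*(-56) - 10 = (6 + 3)*(-56) - 10 = 9*(-56) - 10 = -504 - 10 = -514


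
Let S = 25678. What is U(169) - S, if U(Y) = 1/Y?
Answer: -4339581/169 ≈ -25678.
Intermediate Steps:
U(169) - S = 1/169 - 1*25678 = 1/169 - 25678 = -4339581/169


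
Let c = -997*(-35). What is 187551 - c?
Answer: 152656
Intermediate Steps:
c = 34895
187551 - c = 187551 - 1*34895 = 187551 - 34895 = 152656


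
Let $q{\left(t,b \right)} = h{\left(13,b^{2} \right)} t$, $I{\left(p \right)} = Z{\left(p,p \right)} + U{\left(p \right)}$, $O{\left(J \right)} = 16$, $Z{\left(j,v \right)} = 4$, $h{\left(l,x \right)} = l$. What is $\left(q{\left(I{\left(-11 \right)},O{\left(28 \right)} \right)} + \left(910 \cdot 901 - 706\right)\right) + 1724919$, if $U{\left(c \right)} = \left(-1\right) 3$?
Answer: $2544136$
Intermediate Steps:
$U{\left(c \right)} = -3$
$I{\left(p \right)} = 1$ ($I{\left(p \right)} = 4 - 3 = 1$)
$q{\left(t,b \right)} = 13 t$
$\left(q{\left(I{\left(-11 \right)},O{\left(28 \right)} \right)} + \left(910 \cdot 901 - 706\right)\right) + 1724919 = \left(13 \cdot 1 + \left(910 \cdot 901 - 706\right)\right) + 1724919 = \left(13 + \left(819910 - 706\right)\right) + 1724919 = \left(13 + 819204\right) + 1724919 = 819217 + 1724919 = 2544136$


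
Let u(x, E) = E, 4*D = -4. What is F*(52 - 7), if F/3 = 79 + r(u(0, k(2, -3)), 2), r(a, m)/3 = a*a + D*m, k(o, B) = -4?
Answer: 16335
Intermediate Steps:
D = -1 (D = (¼)*(-4) = -1)
r(a, m) = -3*m + 3*a² (r(a, m) = 3*(a*a - m) = 3*(a² - m) = -3*m + 3*a²)
F = 363 (F = 3*(79 + (-3*2 + 3*(-4)²)) = 3*(79 + (-6 + 3*16)) = 3*(79 + (-6 + 48)) = 3*(79 + 42) = 3*121 = 363)
F*(52 - 7) = 363*(52 - 7) = 363*45 = 16335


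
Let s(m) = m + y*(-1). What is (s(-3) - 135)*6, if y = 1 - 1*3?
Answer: -816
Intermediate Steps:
y = -2 (y = 1 - 3 = -2)
s(m) = 2 + m (s(m) = m - 2*(-1) = m + 2 = 2 + m)
(s(-3) - 135)*6 = ((2 - 3) - 135)*6 = (-1 - 135)*6 = -136*6 = -816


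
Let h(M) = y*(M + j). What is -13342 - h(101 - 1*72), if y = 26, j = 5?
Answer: -14226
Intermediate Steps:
h(M) = 130 + 26*M (h(M) = 26*(M + 5) = 26*(5 + M) = 130 + 26*M)
-13342 - h(101 - 1*72) = -13342 - (130 + 26*(101 - 1*72)) = -13342 - (130 + 26*(101 - 72)) = -13342 - (130 + 26*29) = -13342 - (130 + 754) = -13342 - 1*884 = -13342 - 884 = -14226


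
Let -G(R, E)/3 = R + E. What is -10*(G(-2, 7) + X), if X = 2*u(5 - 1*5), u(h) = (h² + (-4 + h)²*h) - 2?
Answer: 190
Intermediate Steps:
u(h) = -2 + h² + h*(-4 + h)² (u(h) = (h² + h*(-4 + h)²) - 2 = -2 + h² + h*(-4 + h)²)
G(R, E) = -3*E - 3*R (G(R, E) = -3*(R + E) = -3*(E + R) = -3*E - 3*R)
X = -4 (X = 2*(-2 + (5 - 1*5)² + (5 - 1*5)*(-4 + (5 - 1*5))²) = 2*(-2 + (5 - 5)² + (5 - 5)*(-4 + (5 - 5))²) = 2*(-2 + 0² + 0*(-4 + 0)²) = 2*(-2 + 0 + 0*(-4)²) = 2*(-2 + 0 + 0*16) = 2*(-2 + 0 + 0) = 2*(-2) = -4)
-10*(G(-2, 7) + X) = -10*((-3*7 - 3*(-2)) - 4) = -10*((-21 + 6) - 4) = -10*(-15 - 4) = -10*(-19) = 190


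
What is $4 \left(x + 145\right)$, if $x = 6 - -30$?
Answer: $724$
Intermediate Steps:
$x = 36$ ($x = 6 + 30 = 36$)
$4 \left(x + 145\right) = 4 \left(36 + 145\right) = 4 \cdot 181 = 724$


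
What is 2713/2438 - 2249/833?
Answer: -3223133/2030854 ≈ -1.5871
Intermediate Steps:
2713/2438 - 2249/833 = -3223133/2030854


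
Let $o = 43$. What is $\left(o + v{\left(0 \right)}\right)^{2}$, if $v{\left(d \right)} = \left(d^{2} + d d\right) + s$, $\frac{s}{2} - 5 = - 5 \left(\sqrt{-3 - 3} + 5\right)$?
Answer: $\left(3 - 10 i \sqrt{6}\right)^{2} \approx -591.0 - 146.97 i$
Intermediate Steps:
$s = -40 - 10 i \sqrt{6}$ ($s = 10 + 2 \left(- 5 \left(\sqrt{-3 - 3} + 5\right)\right) = 10 + 2 \left(- 5 \left(\sqrt{-6} + 5\right)\right) = 10 + 2 \left(- 5 \left(i \sqrt{6} + 5\right)\right) = 10 + 2 \left(- 5 \left(5 + i \sqrt{6}\right)\right) = 10 + 2 \left(-25 - 5 i \sqrt{6}\right) = 10 - \left(50 + 10 i \sqrt{6}\right) = -40 - 10 i \sqrt{6} \approx -40.0 - 24.495 i$)
$v{\left(d \right)} = -40 + 2 d^{2} - 10 i \sqrt{6}$ ($v{\left(d \right)} = \left(d^{2} + d d\right) - \left(40 + 10 i \sqrt{6}\right) = \left(d^{2} + d^{2}\right) - \left(40 + 10 i \sqrt{6}\right) = 2 d^{2} - \left(40 + 10 i \sqrt{6}\right) = -40 + 2 d^{2} - 10 i \sqrt{6}$)
$\left(o + v{\left(0 \right)}\right)^{2} = \left(43 - \left(40 + 0 + 10 i \sqrt{6}\right)\right)^{2} = \left(43 - \left(40 + 10 i \sqrt{6}\right)\right)^{2} = \left(3 - 10 i \sqrt{6}\right)^{2}$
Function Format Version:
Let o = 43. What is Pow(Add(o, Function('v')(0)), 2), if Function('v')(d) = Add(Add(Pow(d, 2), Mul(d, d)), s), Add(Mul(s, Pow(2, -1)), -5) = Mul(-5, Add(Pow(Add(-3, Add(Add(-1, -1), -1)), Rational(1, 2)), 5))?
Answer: Pow(Add(3, Mul(-10, I, Pow(6, Rational(1, 2)))), 2) ≈ Add(-591.00, Mul(-146.97, I))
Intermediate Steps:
s = Add(-40, Mul(-10, I, Pow(6, Rational(1, 2)))) (s = Add(10, Mul(2, Mul(-5, Add(Pow(Add(-3, Add(Add(-1, -1), -1)), Rational(1, 2)), 5)))) = Add(10, Mul(2, Mul(-5, Add(Pow(Add(-3, Add(-2, -1)), Rational(1, 2)), 5)))) = Add(10, Mul(2, Mul(-5, Add(Pow(Add(-3, -3), Rational(1, 2)), 5)))) = Add(10, Mul(2, Mul(-5, Add(Pow(-6, Rational(1, 2)), 5)))) = Add(10, Mul(2, Mul(-5, Add(Mul(I, Pow(6, Rational(1, 2))), 5)))) = Add(10, Mul(2, Mul(-5, Add(5, Mul(I, Pow(6, Rational(1, 2))))))) = Add(10, Mul(2, Add(-25, Mul(-5, I, Pow(6, Rational(1, 2)))))) = Add(10, Add(-50, Mul(-10, I, Pow(6, Rational(1, 2))))) = Add(-40, Mul(-10, I, Pow(6, Rational(1, 2)))) ≈ Add(-40.000, Mul(-24.495, I)))
Function('v')(d) = Add(-40, Mul(2, Pow(d, 2)), Mul(-10, I, Pow(6, Rational(1, 2)))) (Function('v')(d) = Add(Add(Pow(d, 2), Mul(d, d)), Add(-40, Mul(-10, I, Pow(6, Rational(1, 2))))) = Add(Add(Pow(d, 2), Pow(d, 2)), Add(-40, Mul(-10, I, Pow(6, Rational(1, 2))))) = Add(Mul(2, Pow(d, 2)), Add(-40, Mul(-10, I, Pow(6, Rational(1, 2))))) = Add(-40, Mul(2, Pow(d, 2)), Mul(-10, I, Pow(6, Rational(1, 2)))))
Pow(Add(o, Function('v')(0)), 2) = Pow(Add(43, Add(-40, Mul(2, Pow(0, 2)), Mul(-10, I, Pow(6, Rational(1, 2))))), 2) = Pow(Add(43, Add(-40, Mul(2, 0), Mul(-10, I, Pow(6, Rational(1, 2))))), 2) = Pow(Add(43, Add(-40, 0, Mul(-10, I, Pow(6, Rational(1, 2))))), 2) = Pow(Add(43, Add(-40, Mul(-10, I, Pow(6, Rational(1, 2))))), 2) = Pow(Add(3, Mul(-10, I, Pow(6, Rational(1, 2)))), 2)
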